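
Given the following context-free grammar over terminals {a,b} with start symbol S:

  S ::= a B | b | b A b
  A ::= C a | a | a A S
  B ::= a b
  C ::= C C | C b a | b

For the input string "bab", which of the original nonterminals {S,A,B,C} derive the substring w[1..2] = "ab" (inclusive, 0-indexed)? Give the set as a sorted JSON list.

CNF form of G:
  S -> T0 B | T1 X4 | b
  A -> C T0 | T0 X2 | a
  B -> T0 T1
  C -> C C | C X3 | b
  T0 -> a
  T1 -> b
  X2 -> A S
  X3 -> T1 T0
  X4 -> A T1

Fill CYK table bottom-up — only the sub-triangle for w[1..2]:
  cell(1,1) a: {A,T0}  orig:{A}
  cell(2,2) b: {C,S,T1}  orig:{C,S}
  cell(1,2) ab: {B,X2,X4}  orig:{B}

Original NTs in T[1,2] deriving "ab": ["B"]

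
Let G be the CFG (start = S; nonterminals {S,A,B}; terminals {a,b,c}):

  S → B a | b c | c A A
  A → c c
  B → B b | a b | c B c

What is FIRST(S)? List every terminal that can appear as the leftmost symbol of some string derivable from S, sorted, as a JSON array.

Compute FIRST by fixpoint:
round 1:
  A via A→c c: +{c}
  B via B→a b: +{a}
  B via B→c B c: +{c}
  S via S→B a: +{a,c}
  S via S→b c: +{b}
  FIRST[S]={a,b,c}  FIRST[A]={c}  FIRST[B]={a,c}
round 2: — fixpoint
  FIRST[S]={a,b,c}  FIRST[A]={c}  FIRST[B]={a,c}

FIRST(S) = ["a", "b", "c"]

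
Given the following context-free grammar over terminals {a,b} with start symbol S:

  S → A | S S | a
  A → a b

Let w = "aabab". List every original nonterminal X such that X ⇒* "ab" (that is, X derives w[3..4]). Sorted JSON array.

Convert to CNF:
  S -> S S | T0 T1 | a
  A -> T0 T1
  T0 -> a
  T1 -> b

Fill CYK table bottom-up (cells [i..j] with 3 ≤ i ≤ j ≤ 4 only):
  T[3,3] 'a' = {S,T0}  orig:{S}
  T[4,4] 'b' = {T1}  orig:{}
  T[3,4] 'ab' = {A,S}

Original NTs in T[3,4] deriving "ab": ["A", "S"]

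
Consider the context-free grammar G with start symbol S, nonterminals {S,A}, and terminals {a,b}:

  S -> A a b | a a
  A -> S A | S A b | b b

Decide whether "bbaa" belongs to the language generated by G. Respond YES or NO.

Convert to CNF:
  S -> A X3 | T1 T1
  A -> S A | S X2 | T0 T0
  T0 -> b
  T1 -> a
  X2 -> A T0
  X3 -> T1 T0

Fill CYK table bottom-up:
  cell(0,0) b: {T0}  orig:{}
  cell(1,1) b: {T0}  orig:{}
  cell(2,2) a: {T1}  orig:{}
  cell(3,3) a: {T1}  orig:{}
  cell(0,1) bb: {A}
  cell(1,2) ba: ∅
  cell(2,3) aa: {S}
  cell(0,2) bba: ∅
  cell(1,3) baa: ∅
  cell(0,3) bbaa: ∅

S ∉ T[0,3] ⇒ NO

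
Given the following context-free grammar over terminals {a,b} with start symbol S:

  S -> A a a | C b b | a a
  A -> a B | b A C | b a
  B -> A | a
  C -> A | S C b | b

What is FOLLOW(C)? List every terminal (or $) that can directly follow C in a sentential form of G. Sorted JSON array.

FIRST iteration:
[1]
  A via A→a B: +{a}
  A via A→b A C: +{b}
  B via B→A: +{a,b}
  C via C→A: +{a,b}
  S via S→A a a: +{a,b}
  FIRST(S)={a,b}  FIRST(A)={a,b}  FIRST(B)={a,b}  FIRST(C)={a,b}
[2] (stable)
  FIRST(S)={a,b}  FIRST(A)={a,b}  FIRST(B)={a,b}  FIRST(C)={a,b}

FOLLOW iteration:
FOLLOW(S) := {$}
pass 1:
  A→b A C: FOLLOW(A) ⊇ FIRST(C) = {a,b}; new: +{a,b}
  A→b A C: FOLLOW(C) ⊇ FOLLOW(A) ⊇ {a,b}; new: +{a,b}
  C→S C b: FOLLOW(S) ⊇ FIRST(C) = {a,b}; new: +{a,b}
  FOLLOW(S)={$,a,b}  FOLLOW(A)={a,b}  FOLLOW(B)={}  FOLLOW(C)={a,b}
pass 2:
  A→a B: FOLLOW(B) ⊇ FOLLOW(A) ⊇ {a,b}; new: +{a,b}
  FOLLOW(S)={$,a,b}  FOLLOW(A)={a,b}  FOLLOW(B)={a,b}  FOLLOW(C)={a,b}
pass 3: done
  FOLLOW(S)={$,a,b}  FOLLOW(A)={a,b}  FOLLOW(B)={a,b}  FOLLOW(C)={a,b}

FOLLOW(C) = ["a", "b"]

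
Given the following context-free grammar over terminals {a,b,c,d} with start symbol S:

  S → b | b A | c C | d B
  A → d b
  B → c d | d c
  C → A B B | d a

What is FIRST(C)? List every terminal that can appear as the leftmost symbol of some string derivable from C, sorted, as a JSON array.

FIRST iteration:
pass 1:
  A via A→d b: +{d}
  B via B→c d: +{c}
  B via B→d c: +{d}
  C via C→A B B: +{d}
  S via S→b: +{b}
  S via S→c C: +{c}
  S via S→d B: +{d}
  FIRST(S)={b,c,d}  FIRST(A)={d}  FIRST(B)={c,d}  FIRST(C)={d}
pass 2: (no change)
  FIRST(S)={b,c,d}  FIRST(A)={d}  FIRST(B)={c,d}  FIRST(C)={d}

FIRST(C) = ["d"]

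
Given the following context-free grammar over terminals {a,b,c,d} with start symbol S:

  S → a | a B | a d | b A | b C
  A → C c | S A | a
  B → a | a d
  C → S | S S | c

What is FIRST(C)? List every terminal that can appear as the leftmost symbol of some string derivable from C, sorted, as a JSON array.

FIRST sets, iterate to fixpoint:
pass 1:
  A via A→a: +{a}
  B via B→a: +{a}
  C via C→c: +{c}
  S via S→a: +{a}
  S via S→b A: +{b}
  FIRST(S)={a,b}  FIRST(A)={a}  FIRST(B)={a}  FIRST(C)={c}
pass 2:
  A via A→C c: +{c}
  A via A→S A: +{b}
  C via C→S: +{a,b}
  FIRST(S)={a,b}  FIRST(A)={a,b,c}  FIRST(B)={a}  FIRST(C)={a,b,c}
pass 3: done
  FIRST(S)={a,b}  FIRST(A)={a,b,c}  FIRST(B)={a}  FIRST(C)={a,b,c}

FIRST(C) = ["a", "b", "c"]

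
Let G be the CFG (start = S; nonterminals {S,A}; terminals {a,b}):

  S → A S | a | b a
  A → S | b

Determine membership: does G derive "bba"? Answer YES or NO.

Convert to CNF:
  S -> A S | T0 T1 | a
  A -> A S | T0 T1 | a | b
  T0 -> b
  T1 -> a

Fill CYK table bottom-up:
  cell(0,0) b: {A,T0}  orig:{A}
  cell(1,1) b: {A,T0}  orig:{A}
  cell(2,2) a: {A,S,T1}  orig:{A,S}
  cell(0,1) bb: ∅
  cell(1,2) ba: {A,S}
  cell(0,2) bba: {A,S}

S ∈ T[0,2] ⇒ YES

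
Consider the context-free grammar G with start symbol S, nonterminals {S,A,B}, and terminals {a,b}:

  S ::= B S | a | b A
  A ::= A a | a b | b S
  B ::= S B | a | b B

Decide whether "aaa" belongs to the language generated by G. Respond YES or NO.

Convert to CNF:
  S -> B S | T1 A | a
  A -> A T0 | T0 T1 | T1 S
  B -> S B | T1 B | a
  T0 -> a
  T1 -> b

Fill CYK table bottom-up:
  T[0,0] 'a' = {B,S,T0}  orig:{B,S}
  T[1,1] 'a' = {B,S,T0}  orig:{B,S}
  T[2,2] 'a' = {B,S,T0}  orig:{B,S}
  T[0,1] 'aa' = {B,S}
  T[1,2] 'aa' = {B,S}
  T[0,2] 'aaa' = {B,S}

S ∈ T[0,2] ⇒ YES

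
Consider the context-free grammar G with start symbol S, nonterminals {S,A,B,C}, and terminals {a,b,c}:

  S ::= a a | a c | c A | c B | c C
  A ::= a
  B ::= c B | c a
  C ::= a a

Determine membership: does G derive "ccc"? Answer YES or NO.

CNF form of G:
  S -> T0 A | T0 B | T0 C | T1 T0 | T1 T1
  A -> a
  B -> T0 B | T0 T1
  C -> T1 T1
  T0 -> c
  T1 -> a

Fill CYK table bottom-up:
  [0..0]={T0}  "c"  orig:{}
  [1..1]={T0}  "c"  orig:{}
  [2..2]={T0}  "c"  orig:{}
  [0..1]=∅  "cc"
  [1..2]=∅  "cc"
  [0..2]=∅  "ccc"

S ∉ T[0,2] ⇒ NO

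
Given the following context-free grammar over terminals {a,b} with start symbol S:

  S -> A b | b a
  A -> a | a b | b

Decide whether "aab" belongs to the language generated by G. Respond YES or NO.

CNF form of G:
  S -> A T1 | T1 T0
  A -> T0 T1 | a | b
  T0 -> a
  T1 -> b

Fill CYK table bottom-up:
  [0..0]={A,T0}  "a"  orig:{A}
  [1..1]={A,T0}  "a"  orig:{A}
  [2..2]={A,T1}  "b"  orig:{A}
  [0..1]=∅  "aa"
  [1..2]={A,S}  "ab"
  [0..2]=∅  "aab"

S ∉ T[0,2] ⇒ NO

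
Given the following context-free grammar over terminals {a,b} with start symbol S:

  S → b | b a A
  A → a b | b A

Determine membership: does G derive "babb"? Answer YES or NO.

Convert to CNF:
  S -> T1 X2 | b
  A -> T0 T1 | T1 A
  T0 -> a
  T1 -> b
  X2 -> T0 A

Fill CYK table bottom-up:
  [0..0]={S,T1}  "b"  orig:{S}
  [1..1]={T0}  "a"  orig:{}
  [2..2]={S,T1}  "b"  orig:{S}
  [3..3]={S,T1}  "b"  orig:{S}
  [0..1]=∅  "ba"
  [1..2]={A}  "ab"
  [2..3]=∅  "bb"
  [0..2]={A}  "bab"
  [1..3]=∅  "abb"
  [0..3]=∅  "babb"

S ∉ T[0,3] ⇒ NO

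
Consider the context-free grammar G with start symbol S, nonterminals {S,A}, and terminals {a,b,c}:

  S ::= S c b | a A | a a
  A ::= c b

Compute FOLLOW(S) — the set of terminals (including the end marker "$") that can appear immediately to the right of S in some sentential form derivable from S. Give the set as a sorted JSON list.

FIRST iteration:
iter 1:
  A via A→c b: +{c}
  S via S→a A: +{a}
  S: {a}  A: {c}
iter 2: — fixpoint
  S: {a}  A: {c}

FOLLOW iteration:
FOLLOW(S) := {$}
iter 1:
  S→S c b: FOLLOW(S) ⊇ FIRST(c) = {c}; new: +{c}
  S→a A: FOLLOW(A) ⊇ FOLLOW(S) ⊇ {$,c}; new: +{$,c}
  FOLLOW(S)={$,c}  FOLLOW(A)={$,c}
iter 2: — fixpoint
  FOLLOW(S)={$,c}  FOLLOW(A)={$,c}

FOLLOW(S) = ["$", "c"]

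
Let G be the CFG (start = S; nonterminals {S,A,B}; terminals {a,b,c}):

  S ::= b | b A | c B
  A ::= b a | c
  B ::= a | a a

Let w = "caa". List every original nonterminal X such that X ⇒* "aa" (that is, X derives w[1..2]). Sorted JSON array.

CNF form of G:
  S -> T0 A | T2 B | b
  A -> T0 T1 | c
  B -> T1 T1 | a
  T0 -> b
  T1 -> a
  T2 -> c

CYK fill, restricted to cells inside w[1..2]:
  cell(1,1) a: {B,T1}  orig:{B}
  cell(2,2) a: {B,T1}  orig:{B}
  cell(1,2) aa: {B}

Original NTs in T[1,2] deriving "aa": ["B"]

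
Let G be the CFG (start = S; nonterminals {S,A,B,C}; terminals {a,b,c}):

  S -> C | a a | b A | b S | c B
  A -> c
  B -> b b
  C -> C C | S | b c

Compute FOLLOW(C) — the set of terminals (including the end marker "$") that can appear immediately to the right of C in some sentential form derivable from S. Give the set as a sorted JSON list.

FIRST iteration:
iter 1:
  A via A→c: +{c}
  B via B→b b: +{b}
  C via C→b c: +{b}
  S via S→C: +{b}
  S via S→a a: +{a}
  S via S→c B: +{c}
  FIRST[S]={a,b,c}  FIRST[A]={c}  FIRST[B]={b}  FIRST[C]={b}
iter 2:
  C via C→S: +{a,c}
  FIRST[S]={a,b,c}  FIRST[A]={c}  FIRST[B]={b}  FIRST[C]={a,b,c}
iter 3: done
  FIRST[S]={a,b,c}  FIRST[A]={c}  FIRST[B]={b}  FIRST[C]={a,b,c}

Compute FOLLOW by fixpoint:
FOLLOW(S) := {$}
pass 1:
  C→C C: FOLLOW(C) ⊇ FIRST(C) = {a,b,c}; new: +{a,b,c}
  C→S: FOLLOW(S) ⊇ FOLLOW(C) ⊇ {a,b,c}; new: +{a,b,c}
  S→C: FOLLOW(C) ⊇ FOLLOW(S) ⊇ {$,a,b,c}; new: +{$}
  S→b A: FOLLOW(A) ⊇ FOLLOW(S) ⊇ {$,a,b,c}; new: +{$,a,b,c}
  S→c B: FOLLOW(B) ⊇ FOLLOW(S) ⊇ {$,a,b,c}; new: +{$,a,b,c}
  FOLLOW(S)={$,a,b,c}  FOLLOW(A)={$,a,b,c}  FOLLOW(B)={$,a,b,c}  FOLLOW(C)={$,a,b,c}
pass 2: done
  FOLLOW(S)={$,a,b,c}  FOLLOW(A)={$,a,b,c}  FOLLOW(B)={$,a,b,c}  FOLLOW(C)={$,a,b,c}

FOLLOW(C) = ["$", "a", "b", "c"]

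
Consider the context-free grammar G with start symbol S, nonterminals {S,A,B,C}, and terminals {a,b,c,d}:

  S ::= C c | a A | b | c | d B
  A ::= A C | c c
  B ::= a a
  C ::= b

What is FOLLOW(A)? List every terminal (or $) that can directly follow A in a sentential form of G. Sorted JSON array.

Compute FIRST by fixpoint:
round 1:
  A via A→c c: +{c}
  B via B→a a: +{a}
  C via C→b: +{b}
  S via S→C c: +{b}
  S via S→a A: +{a}
  S via S→c: +{c}
  S via S→d B: +{d}
  S: {a,b,c,d}  A: {c}  B: {a}  C: {b}
round 2: — fixpoint
  S: {a,b,c,d}  A: {c}  B: {a}  C: {b}

FOLLOW iteration:
FOLLOW(S) := {$}
round 1:
  A→A C: FOLLOW(A) ⊇ FIRST(C) = {b}; new: +{b}
  A→A C: FOLLOW(C) ⊇ FOLLOW(A) ⊇ {b}; new: +{b}
  S→C c: FOLLOW(C) ⊇ FIRST(c) = {c}; new: +{c}
  S→a A: FOLLOW(A) ⊇ FOLLOW(S) ⊇ {$}; new: +{$}
  S→d B: FOLLOW(B) ⊇ FOLLOW(S) ⊇ {$}; new: +{$}
  FOLLOW(S)={$}  FOLLOW(A)={$,b}  FOLLOW(B)={$}  FOLLOW(C)={b,c}
round 2:
  A→A C: FOLLOW(C) ⊇ FOLLOW(A) ⊇ {$,b}; new: +{$}
  FOLLOW(S)={$}  FOLLOW(A)={$,b}  FOLLOW(B)={$}  FOLLOW(C)={$,b,c}
round 3: — fixpoint
  FOLLOW(S)={$}  FOLLOW(A)={$,b}  FOLLOW(B)={$}  FOLLOW(C)={$,b,c}

FOLLOW(A) = ["$", "b"]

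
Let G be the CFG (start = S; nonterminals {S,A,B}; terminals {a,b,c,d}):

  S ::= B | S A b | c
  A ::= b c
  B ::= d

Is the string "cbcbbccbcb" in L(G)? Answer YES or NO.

Convert to CNF:
  S -> S X2 | c | d
  A -> T0 T1
  B -> d
  T0 -> b
  T1 -> c
  X2 -> A T0

CYK table (by increasing span):
  cell(0,0) c: {S,T1}  orig:{S}
  cell(1,1) b: {T0}  orig:{}
  cell(2,2) c: {S,T1}  orig:{S}
  cell(3,3) b: {T0}  orig:{}
  cell(4,4) b: {T0}  orig:{}
  cell(5,5) c: {S,T1}  orig:{S}
  cell(6,6) c: {S,T1}  orig:{S}
  cell(7,7) b: {T0}  orig:{}
  cell(8,8) c: {S,T1}  orig:{S}
  cell(9,9) b: {T0}  orig:{}
  cell(0,1) cb: ∅
  cell(1,2) bc: {A}
  cell(2,3) cb: ∅
  cell(3,4) bb: ∅
  cell(4,5) bc: {A}
  cell(5,6) cc: ∅
  cell(6,7) cb: ∅
  cell(7,8) bc: {A}
  cell(8,9) cb: ∅
  cell(0,2) cbc: ∅
  cell(1,3) bcb: {X2}  orig:{}
  cell(2,4) cbb: ∅
  cell(3,5) bbc: ∅
  cell(4,6) bcc: ∅
  cell(5,7) ccb: ∅
  cell(6,8) cbc: ∅
  cell(7,9) bcb: {X2}  orig:{}
  cell(0,3) cbcb: {S}
  cell(1,4) bcbb: ∅
  cell(2,5) cbbc: ∅
  cell(3,6) bbcc: ∅
  cell(4,7) bccb: ∅
  cell(5,8) ccbc: ∅
  cell(6,9) cbcb: {S}
  cell(0,4) cbcbb: ∅
  cell(1,5) bcbbc: ∅
  cell(2,6) cbbcc: ∅
  cell(3,7) bbccb: ∅
  cell(4,8) bccbc: ∅
  cell(5,9) ccbcb: ∅
  cell(0,5) cbcbbc: ∅
  cell(1,6) bcbbcc: ∅
  cell(2,7) cbbccb: ∅
  cell(3,8) bbccbc: ∅
  cell(4,9) bccbcb: ∅
  cell(0,6) cbcbbcc: ∅
  cell(1,7) bcbbccb: ∅
  cell(2,8) cbbccbc: ∅
  cell(3,9) bbccbcb: ∅
  cell(0,7) cbcbbccb: ∅
  cell(1,8) bcbbccbc: ∅
  cell(2,9) cbbccbcb: ∅
  cell(0,8) cbcbbccbc: ∅
  cell(1,9) bcbbccbcb: ∅
  cell(0,9) cbcbbccbcb: ∅

S ∉ T[0,9] ⇒ NO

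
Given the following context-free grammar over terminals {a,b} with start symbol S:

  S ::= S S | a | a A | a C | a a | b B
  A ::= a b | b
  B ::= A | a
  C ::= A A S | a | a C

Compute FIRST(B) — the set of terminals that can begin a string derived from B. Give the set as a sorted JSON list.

FIRST iteration:
[1]
  A via A→a b: +{a}
  A via A→b: +{b}
  B via B→A: +{a,b}
  C via C→A A S: +{a,b}
  S via S→a: +{a}
  S via S→b B: +{b}
  S: {a,b}  A: {a,b}  B: {a,b}  C: {a,b}
[2] (no change)
  S: {a,b}  A: {a,b}  B: {a,b}  C: {a,b}

FIRST(B) = ["a", "b"]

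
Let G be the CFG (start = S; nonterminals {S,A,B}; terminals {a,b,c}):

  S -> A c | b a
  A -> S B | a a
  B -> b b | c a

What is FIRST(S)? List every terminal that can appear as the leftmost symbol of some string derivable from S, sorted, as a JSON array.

FIRST iteration:
[1]
  A via A→a a: +{a}
  B via B→b b: +{b}
  B via B→c a: +{c}
  S via S→A c: +{a}
  S via S→b a: +{b}
  FIRST(S)={a,b}  FIRST(A)={a}  FIRST(B)={b,c}
[2]
  A via A→S B: +{b}
  FIRST(S)={a,b}  FIRST(A)={a,b}  FIRST(B)={b,c}
[3] done
  FIRST(S)={a,b}  FIRST(A)={a,b}  FIRST(B)={b,c}

FIRST(S) = ["a", "b"]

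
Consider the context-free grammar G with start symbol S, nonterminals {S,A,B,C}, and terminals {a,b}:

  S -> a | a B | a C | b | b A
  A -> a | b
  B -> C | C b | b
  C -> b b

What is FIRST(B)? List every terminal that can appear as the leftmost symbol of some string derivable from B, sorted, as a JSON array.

Compute FIRST by fixpoint:
iter 1:
  A via A→a: +{a}
  A via A→b: +{b}
  B via B→b: +{b}
  C via C→b b: +{b}
  S via S→a: +{a}
  S via S→b: +{b}
  S: {a,b}  A: {a,b}  B: {b}  C: {b}
iter 2: — fixpoint
  S: {a,b}  A: {a,b}  B: {b}  C: {b}

FIRST(B) = ["b"]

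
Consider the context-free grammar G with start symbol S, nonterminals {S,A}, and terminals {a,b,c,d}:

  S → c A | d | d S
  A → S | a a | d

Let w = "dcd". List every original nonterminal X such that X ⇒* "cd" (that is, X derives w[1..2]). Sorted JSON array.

CNF form of G:
  S -> T1 A | T2 S | d
  A -> T0 T0 | T1 A | T2 S | d
  T0 -> a
  T1 -> c
  T2 -> d

Fill CYK table bottom-up (cells [i..j] with 1 ≤ i ≤ j ≤ 2 only):
  cell(1,1) c: {T1}  orig:{}
  cell(2,2) d: {A,S,T2}  orig:{A,S}
  cell(1,2) cd: {A,S}

Original NTs in T[1,2] deriving "cd": ["A", "S"]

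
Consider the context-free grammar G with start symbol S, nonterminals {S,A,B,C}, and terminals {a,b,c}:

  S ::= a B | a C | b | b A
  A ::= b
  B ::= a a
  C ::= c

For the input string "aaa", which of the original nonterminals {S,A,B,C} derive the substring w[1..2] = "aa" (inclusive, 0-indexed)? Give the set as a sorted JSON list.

CNF form of G:
  S -> T0 B | T0 C | T1 A | b
  A -> b
  B -> T0 T0
  C -> c
  T0 -> a
  T1 -> b

CYK table (by increasing span) (cells [i..j] with 1 ≤ i ≤ j ≤ 2 only):
  [1..1]={T0}  "a"  orig:{}
  [2..2]={T0}  "a"  orig:{}
  [1..2]={B}  "aa"

Original NTs in T[1,2] deriving "aa": ["B"]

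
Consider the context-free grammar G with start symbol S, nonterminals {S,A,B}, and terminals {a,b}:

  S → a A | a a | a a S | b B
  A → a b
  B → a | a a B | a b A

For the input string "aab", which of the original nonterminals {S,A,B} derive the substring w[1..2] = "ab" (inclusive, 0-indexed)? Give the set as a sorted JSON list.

CNF form of G:
  S -> T0 A | T0 T0 | T0 X4 | T1 B
  A -> T0 T1
  B -> T0 X2 | T0 X3 | a
  T0 -> a
  T1 -> b
  X2 -> T0 B
  X3 -> T1 A
  X4 -> T0 S

CYK fill, restricted to cells inside w[1..2]:
  [1..1]={B,T0}  "a"  orig:{B}
  [2..2]={T1}  "b"  orig:{}
  [1..2]={A}  "ab"

Original NTs in T[1,2] deriving "ab": ["A"]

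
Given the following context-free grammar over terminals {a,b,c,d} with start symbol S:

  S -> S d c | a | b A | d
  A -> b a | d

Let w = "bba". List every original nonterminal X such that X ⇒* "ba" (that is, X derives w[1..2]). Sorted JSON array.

CNF form of G:
  S -> S X4 | T0 A | a | d
  A -> T0 T1 | d
  T0 -> b
  T1 -> a
  T2 -> d
  T3 -> c
  X4 -> T2 T3

CYK fill, restricted to cells inside w[1..2]:
  [1..1]={T0}  "b"  orig:{}
  [2..2]={S,T1}  "a"  orig:{S}
  [1..2]={A}  "ba"

Original NTs in T[1,2] deriving "ba": ["A"]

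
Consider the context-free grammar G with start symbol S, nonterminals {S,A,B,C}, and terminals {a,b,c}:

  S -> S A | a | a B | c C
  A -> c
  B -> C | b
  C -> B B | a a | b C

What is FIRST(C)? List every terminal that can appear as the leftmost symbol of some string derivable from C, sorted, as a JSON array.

Compute FIRST by fixpoint:
[1]
  A via A→c: +{c}
  B via B→b: +{b}
  C via C→B B: +{b}
  C via C→a a: +{a}
  S via S→a: +{a}
  S via S→c C: +{c}
  FIRST[S]={a,c}  FIRST[A]={c}  FIRST[B]={b}  FIRST[C]={a,b}
[2]
  B via B→C: +{a}
  FIRST[S]={a,c}  FIRST[A]={c}  FIRST[B]={a,b}  FIRST[C]={a,b}
[3] — fixpoint
  FIRST[S]={a,c}  FIRST[A]={c}  FIRST[B]={a,b}  FIRST[C]={a,b}

FIRST(C) = ["a", "b"]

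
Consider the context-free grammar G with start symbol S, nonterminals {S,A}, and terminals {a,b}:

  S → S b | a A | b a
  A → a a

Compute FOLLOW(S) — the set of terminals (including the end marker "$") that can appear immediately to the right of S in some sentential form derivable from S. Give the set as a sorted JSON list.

FIRST sets, iterate to fixpoint:
round 1:
  A via A→a a: +{a}
  S via S→a A: +{a}
  S via S→b a: +{b}
  FIRST[S]={a,b}  FIRST[A]={a}
round 2: (no change)
  FIRST[S]={a,b}  FIRST[A]={a}

FOLLOW sets:
seed FOLLOW(S) with $
round 1:
  S→S b: FOLLOW(S) ⊇ FIRST(b) = {b}; new: +{b}
  S→a A: FOLLOW(A) ⊇ FOLLOW(S) ⊇ {$,b}; new: +{$,b}
  FOLLOW[S]={$,b}  FOLLOW[A]={$,b}
round 2: (stable)
  FOLLOW[S]={$,b}  FOLLOW[A]={$,b}

FOLLOW(S) = ["$", "b"]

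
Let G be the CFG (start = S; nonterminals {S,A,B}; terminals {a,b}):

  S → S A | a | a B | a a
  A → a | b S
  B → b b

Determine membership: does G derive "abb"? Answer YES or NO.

Convert to CNF:
  S -> S A | T1 B | T1 T1 | a
  A -> T0 S | a
  B -> T0 T0
  T0 -> b
  T1 -> a

CYK table (by increasing span):
  cell(0,0) a: {A,S,T1}  orig:{A,S}
  cell(1,1) b: {T0}  orig:{}
  cell(2,2) b: {T0}  orig:{}
  cell(0,1) ab: ∅
  cell(1,2) bb: {B}
  cell(0,2) abb: {S}

S ∈ T[0,2] ⇒ YES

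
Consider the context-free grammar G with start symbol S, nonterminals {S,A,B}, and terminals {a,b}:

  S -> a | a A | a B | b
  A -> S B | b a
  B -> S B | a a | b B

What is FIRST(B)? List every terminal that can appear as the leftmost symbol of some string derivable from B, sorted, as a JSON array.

Compute FIRST by fixpoint:
pass 1:
  A via A→b a: +{b}
  B via B→a a: +{a}
  B via B→b B: +{b}
  S via S→a: +{a}
  S via S→b: +{b}
  S: {a,b}  A: {b}  B: {a,b}
pass 2:
  A via A→S B: +{a}
  S: {a,b}  A: {a,b}  B: {a,b}
pass 3: (stable)
  S: {a,b}  A: {a,b}  B: {a,b}

FIRST(B) = ["a", "b"]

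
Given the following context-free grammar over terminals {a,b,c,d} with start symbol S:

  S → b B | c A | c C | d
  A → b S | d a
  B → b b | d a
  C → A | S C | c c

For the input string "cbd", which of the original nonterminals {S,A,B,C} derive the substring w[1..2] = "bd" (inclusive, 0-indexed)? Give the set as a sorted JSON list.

CNF form of G:
  S -> T0 B | T3 A | T3 C | d
  A -> T0 S | T1 T2
  B -> T0 T0 | T1 T2
  C -> S C | T0 S | T1 T2 | T3 T3
  T0 -> b
  T1 -> d
  T2 -> a
  T3 -> c

Fill CYK table bottom-up (cells [i..j] with 1 ≤ i ≤ j ≤ 2 only):
  cell(1,1) b: {T0}  orig:{}
  cell(2,2) d: {S,T1}  orig:{S}
  cell(1,2) bd: {A,C}

Original NTs in T[1,2] deriving "bd": ["A", "C"]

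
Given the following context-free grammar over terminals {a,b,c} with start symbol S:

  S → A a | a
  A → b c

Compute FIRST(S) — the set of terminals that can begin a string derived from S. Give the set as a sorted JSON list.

Compute FIRST by fixpoint:
iter 1:
  A via A→b c: +{b}
  S via S→A a: +{b}
  S via S→a: +{a}
  S: {a,b}  A: {b}
iter 2: done
  S: {a,b}  A: {b}

FIRST(S) = ["a", "b"]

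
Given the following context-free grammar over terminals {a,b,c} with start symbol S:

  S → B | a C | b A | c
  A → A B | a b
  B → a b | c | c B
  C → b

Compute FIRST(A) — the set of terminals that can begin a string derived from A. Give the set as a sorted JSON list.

FIRST iteration:
pass 1:
  A via A→a b: +{a}
  B via B→a b: +{a}
  B via B→c: +{c}
  C via C→b: +{b}
  S via S→B: +{a,c}
  S via S→b A: +{b}
  S: {a,b,c}  A: {a}  B: {a,c}  C: {b}
pass 2: done
  S: {a,b,c}  A: {a}  B: {a,c}  C: {b}

FIRST(A) = ["a"]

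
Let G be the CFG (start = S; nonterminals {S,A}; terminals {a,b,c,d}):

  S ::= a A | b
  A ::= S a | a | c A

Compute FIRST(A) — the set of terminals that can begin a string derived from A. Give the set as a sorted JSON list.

Compute FIRST by fixpoint:
round 1:
  A via A→a: +{a}
  A via A→c A: +{c}
  S via S→a A: +{a}
  S via S→b: +{b}
  FIRST[S]={a,b}  FIRST[A]={a,c}
round 2:
  A via A→S a: +{b}
  FIRST[S]={a,b}  FIRST[A]={a,b,c}
round 3: (stable)
  FIRST[S]={a,b}  FIRST[A]={a,b,c}

FIRST(A) = ["a", "b", "c"]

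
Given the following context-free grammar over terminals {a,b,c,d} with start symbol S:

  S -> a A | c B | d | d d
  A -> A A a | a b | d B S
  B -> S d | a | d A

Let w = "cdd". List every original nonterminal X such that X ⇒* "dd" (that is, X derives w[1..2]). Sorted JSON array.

CNF form of G:
  S -> T0 A | T2 T2 | T3 B | d
  A -> A X4 | T0 T1 | T2 X5
  B -> S T2 | T2 A | a
  T0 -> a
  T1 -> b
  T2 -> d
  T3 -> c
  X4 -> A T0
  X5 -> B S

CYK fill (cells [i..j] with 1 ≤ i ≤ j ≤ 2 only):
  cell(1,1) d: {S,T2}  orig:{S}
  cell(2,2) d: {S,T2}  orig:{S}
  cell(1,2) dd: {B,S}

Original NTs in T[1,2] deriving "dd": ["B", "S"]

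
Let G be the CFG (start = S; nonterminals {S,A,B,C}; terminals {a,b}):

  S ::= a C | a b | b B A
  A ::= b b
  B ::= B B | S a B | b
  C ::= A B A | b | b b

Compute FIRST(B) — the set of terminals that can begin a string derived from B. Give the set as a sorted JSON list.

Compute FIRST by fixpoint:
iter 1:
  A via A→b b: +{b}
  B via B→b: +{b}
  C via C→A B A: +{b}
  S via S→a C: +{a}
  S via S→b B A: +{b}
  FIRST[S]={a,b}  FIRST[A]={b}  FIRST[B]={b}  FIRST[C]={b}
iter 2:
  B via B→S a B: +{a}
  FIRST[S]={a,b}  FIRST[A]={b}  FIRST[B]={a,b}  FIRST[C]={b}
iter 3: done
  FIRST[S]={a,b}  FIRST[A]={b}  FIRST[B]={a,b}  FIRST[C]={b}

FIRST(B) = ["a", "b"]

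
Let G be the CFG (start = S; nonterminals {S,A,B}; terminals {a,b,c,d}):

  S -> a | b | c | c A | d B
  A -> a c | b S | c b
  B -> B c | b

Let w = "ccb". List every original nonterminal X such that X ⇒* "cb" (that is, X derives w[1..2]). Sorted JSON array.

CNF form of G:
  S -> T1 A | T3 B | a | b | c
  A -> T0 T1 | T1 T2 | T2 S
  B -> B T1 | b
  T0 -> a
  T1 -> c
  T2 -> b
  T3 -> d

CYK table (by increasing span), restricted to cells inside w[1..2]:
  cell(1,1) c: {S,T1}  orig:{S}
  cell(2,2) b: {B,S,T2}  orig:{B,S}
  cell(1,2) cb: {A}

Original NTs in T[1,2] deriving "cb": ["A"]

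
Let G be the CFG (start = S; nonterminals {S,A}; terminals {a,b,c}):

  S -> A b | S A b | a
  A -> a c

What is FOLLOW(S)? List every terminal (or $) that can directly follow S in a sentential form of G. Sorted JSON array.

Compute FIRST by fixpoint:
pass 1:
  A via A→a c: +{a}
  S via S→A b: +{a}
  FIRST[S]={a}  FIRST[A]={a}
pass 2: (no change)
  FIRST[S]={a}  FIRST[A]={a}

Compute FOLLOW by fixpoint:
FOLLOW(S) := {$}
iter 1:
  S→A b: FOLLOW(A) ⊇ FIRST(b) = {b}; new: +{b}
  S→S A b: FOLLOW(S) ⊇ FIRST(A) = {a}; new: +{a}
  FOLLOW(S)={$,a}  FOLLOW(A)={b}
iter 2: (no change)
  FOLLOW(S)={$,a}  FOLLOW(A)={b}

FOLLOW(S) = ["$", "a"]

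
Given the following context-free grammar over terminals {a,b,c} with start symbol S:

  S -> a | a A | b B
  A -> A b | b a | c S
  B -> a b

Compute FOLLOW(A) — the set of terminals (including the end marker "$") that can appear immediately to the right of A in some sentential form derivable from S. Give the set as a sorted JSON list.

FIRST iteration:
[1]
  A via A→b a: +{b}
  A via A→c S: +{c}
  B via B→a b: +{a}
  S via S→a: +{a}
  S via S→b B: +{b}
  S: {a,b}  A: {b,c}  B: {a}
[2] — fixpoint
  S: {a,b}  A: {b,c}  B: {a}

FOLLOW iteration:
seed FOLLOW(S) with $
round 1:
  A→A b: FOLLOW(A) ⊇ FIRST(b) = {b}; new: +{b}
  A→c S: FOLLOW(S) ⊇ FOLLOW(A) ⊇ {b}; new: +{b}
  S→a A: FOLLOW(A) ⊇ FOLLOW(S) ⊇ {$,b}; new: +{$}
  S→b B: FOLLOW(B) ⊇ FOLLOW(S) ⊇ {$,b}; new: +{$,b}
  S: {$,b}  A: {$,b}  B: {$,b}
round 2: (stable)
  S: {$,b}  A: {$,b}  B: {$,b}

FOLLOW(A) = ["$", "b"]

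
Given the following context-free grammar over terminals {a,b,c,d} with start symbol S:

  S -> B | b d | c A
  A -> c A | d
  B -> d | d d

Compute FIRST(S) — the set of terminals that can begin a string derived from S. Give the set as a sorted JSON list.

Compute FIRST by fixpoint:
round 1:
  A via A→c A: +{c}
  A via A→d: +{d}
  B via B→d: +{d}
  S via S→B: +{d}
  S via S→b d: +{b}
  S via S→c A: +{c}
  FIRST[S]={b,c,d}  FIRST[A]={c,d}  FIRST[B]={d}
round 2: (no change)
  FIRST[S]={b,c,d}  FIRST[A]={c,d}  FIRST[B]={d}

FIRST(S) = ["b", "c", "d"]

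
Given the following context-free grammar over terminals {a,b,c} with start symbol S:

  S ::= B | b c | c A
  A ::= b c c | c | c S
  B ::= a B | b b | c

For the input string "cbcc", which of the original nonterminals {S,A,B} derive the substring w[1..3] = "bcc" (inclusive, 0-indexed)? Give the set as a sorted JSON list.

Convert to CNF:
  S -> T0 T0 | T0 T1 | T1 A | T2 B | c
  A -> T0 X3 | T1 S | c
  B -> T0 T0 | T2 B | c
  T0 -> b
  T1 -> c
  T2 -> a
  X3 -> T1 T1

CYK table (by increasing span) (cells [i..j] with 1 ≤ i ≤ j ≤ 3 only):
  cell(1,1) b: {T0}  orig:{}
  cell(2,2) c: {A,B,S,T1}  orig:{A,B,S}
  cell(3,3) c: {A,B,S,T1}  orig:{A,B,S}
  cell(1,2) bc: {S}
  cell(2,3) cc: {A,S,X3}  orig:{A,S}
  cell(1,3) bcc: {A}

Original NTs in T[1,3] deriving "bcc": ["A"]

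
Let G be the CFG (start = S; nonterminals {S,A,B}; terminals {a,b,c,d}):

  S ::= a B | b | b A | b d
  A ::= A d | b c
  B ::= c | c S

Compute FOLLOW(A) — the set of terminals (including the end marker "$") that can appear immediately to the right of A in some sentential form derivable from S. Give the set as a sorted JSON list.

Compute FIRST by fixpoint:
[1]
  A via A→b c: +{b}
  B via B→c: +{c}
  S via S→a B: +{a}
  S via S→b: +{b}
  FIRST(S)={a,b}  FIRST(A)={b}  FIRST(B)={c}
[2] (no change)
  FIRST(S)={a,b}  FIRST(A)={b}  FIRST(B)={c}

FOLLOW sets:
FOLLOW(S) := {$}
round 1:
  A→A d: FOLLOW(A) ⊇ FIRST(d) = {d}; new: +{d}
  S→a B: FOLLOW(B) ⊇ FOLLOW(S) ⊇ {$}; new: +{$}
  S→b A: FOLLOW(A) ⊇ FOLLOW(S) ⊇ {$}; new: +{$}
  S: {$}  A: {$,d}  B: {$}
round 2: done
  S: {$}  A: {$,d}  B: {$}

FOLLOW(A) = ["$", "d"]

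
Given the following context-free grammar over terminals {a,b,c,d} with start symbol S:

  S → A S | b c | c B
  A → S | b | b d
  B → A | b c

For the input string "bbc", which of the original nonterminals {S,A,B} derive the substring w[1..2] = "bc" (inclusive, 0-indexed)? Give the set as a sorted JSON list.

Convert to CNF:
  S -> A S | T0 T1 | T1 B
  A -> A S | T0 T1 | T0 T2 | T1 B | b
  B -> A S | T0 T1 | T0 T2 | T1 B | b
  T0 -> b
  T1 -> c
  T2 -> d

CYK table (by increasing span), restricted to cells inside w[1..2]:
  T[1,1] 'b' = {A,B,T0}  orig:{A,B}
  T[2,2] 'c' = {T1}  orig:{}
  T[1,2] 'bc' = {A,B,S}

Original NTs in T[1,2] deriving "bc": ["A", "B", "S"]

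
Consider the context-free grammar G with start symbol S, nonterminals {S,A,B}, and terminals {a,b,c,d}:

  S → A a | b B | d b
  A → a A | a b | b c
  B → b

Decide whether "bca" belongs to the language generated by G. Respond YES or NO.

Convert to CNF:
  S -> A T0 | T1 B | T3 T1
  A -> T0 A | T0 T1 | T1 T2
  B -> b
  T0 -> a
  T1 -> b
  T2 -> c
  T3 -> d

CYK table (by increasing span):
  [0..0]={B,T1}  "b"  orig:{B}
  [1..1]={T2}  "c"  orig:{}
  [2..2]={T0}  "a"  orig:{}
  [0..1]={A}  "bc"
  [1..2]=∅  "ca"
  [0..2]={S}  "bca"

S ∈ T[0,2] ⇒ YES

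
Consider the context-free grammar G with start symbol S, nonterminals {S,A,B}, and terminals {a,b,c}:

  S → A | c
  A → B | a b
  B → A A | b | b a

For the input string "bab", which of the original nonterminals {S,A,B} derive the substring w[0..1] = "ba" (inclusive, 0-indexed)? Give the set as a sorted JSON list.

Convert to CNF:
  S -> A A | T0 T1 | T1 T0 | b | c
  A -> A A | T0 T1 | T1 T0 | b
  B -> A A | T1 T0 | b
  T0 -> a
  T1 -> b

CYK table (by increasing span), restricted to cells inside w[0..1]:
  cell(0,0) b: {A,B,S,T1}  orig:{A,B,S}
  cell(1,1) a: {T0}  orig:{}
  cell(0,1) ba: {A,B,S}

Original NTs in T[0,1] deriving "ba": ["A", "B", "S"]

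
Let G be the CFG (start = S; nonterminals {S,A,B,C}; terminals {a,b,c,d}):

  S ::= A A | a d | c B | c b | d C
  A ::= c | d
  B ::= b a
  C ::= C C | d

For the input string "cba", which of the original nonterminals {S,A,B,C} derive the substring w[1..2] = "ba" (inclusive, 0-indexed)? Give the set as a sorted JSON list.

CNF form of G:
  S -> A A | T1 T2 | T2 C | T3 B | T3 T0
  A -> c | d
  B -> T0 T1
  C -> C C | d
  T0 -> b
  T1 -> a
  T2 -> d
  T3 -> c

Fill CYK table bottom-up, restricted to cells inside w[1..2]:
  [1..1]={T0}  "b"  orig:{}
  [2..2]={T1}  "a"  orig:{}
  [1..2]={B}  "ba"

Original NTs in T[1,2] deriving "ba": ["B"]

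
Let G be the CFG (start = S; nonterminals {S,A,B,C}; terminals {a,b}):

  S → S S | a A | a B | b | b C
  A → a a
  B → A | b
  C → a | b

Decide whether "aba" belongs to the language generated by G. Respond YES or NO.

CNF form of G:
  S -> S S | T0 A | T0 B | T1 C | b
  A -> T0 T0
  B -> T0 T0 | b
  C -> a | b
  T0 -> a
  T1 -> b

Fill CYK table bottom-up:
  [0..0]={C,T0}  "a"  orig:{C}
  [1..1]={B,C,S,T1}  "b"  orig:{B,C,S}
  [2..2]={C,T0}  "a"  orig:{C}
  [0..1]={S}  "ab"
  [1..2]={S}  "ba"
  [0..2]=∅  "aba"

S ∉ T[0,2] ⇒ NO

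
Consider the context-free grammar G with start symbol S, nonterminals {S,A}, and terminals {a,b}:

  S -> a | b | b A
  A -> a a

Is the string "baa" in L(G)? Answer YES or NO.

CNF form of G:
  S -> T1 A | a | b
  A -> T0 T0
  T0 -> a
  T1 -> b

CYK fill:
  cell(0,0) b: {S,T1}  orig:{S}
  cell(1,1) a: {S,T0}  orig:{S}
  cell(2,2) a: {S,T0}  orig:{S}
  cell(0,1) ba: ∅
  cell(1,2) aa: {A}
  cell(0,2) baa: {S}

S ∈ T[0,2] ⇒ YES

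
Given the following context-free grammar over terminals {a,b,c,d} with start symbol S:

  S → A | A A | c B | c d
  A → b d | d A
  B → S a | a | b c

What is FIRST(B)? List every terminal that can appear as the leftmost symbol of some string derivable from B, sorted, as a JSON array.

FIRST sets, iterate to fixpoint:
[1]
  A via A→b d: +{b}
  A via A→d A: +{d}
  B via B→a: +{a}
  B via B→b c: +{b}
  S via S→A: +{b,d}
  S via S→c B: +{c}
  FIRST[S]={b,c,d}  FIRST[A]={b,d}  FIRST[B]={a,b}
[2]
  B via B→S a: +{c,d}
  FIRST[S]={b,c,d}  FIRST[A]={b,d}  FIRST[B]={a,b,c,d}
[3] (no change)
  FIRST[S]={b,c,d}  FIRST[A]={b,d}  FIRST[B]={a,b,c,d}

FIRST(B) = ["a", "b", "c", "d"]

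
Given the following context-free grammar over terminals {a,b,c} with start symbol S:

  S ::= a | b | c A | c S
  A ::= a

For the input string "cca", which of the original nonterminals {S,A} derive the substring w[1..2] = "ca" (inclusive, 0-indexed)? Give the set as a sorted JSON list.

Convert to CNF:
  S -> T0 A | T0 S | a | b
  A -> a
  T0 -> c

Fill CYK table bottom-up, restricted to cells inside w[1..2]:
  cell(1,1) c: {T0}  orig:{}
  cell(2,2) a: {A,S}
  cell(1,2) ca: {S}

Original NTs in T[1,2] deriving "ca": ["S"]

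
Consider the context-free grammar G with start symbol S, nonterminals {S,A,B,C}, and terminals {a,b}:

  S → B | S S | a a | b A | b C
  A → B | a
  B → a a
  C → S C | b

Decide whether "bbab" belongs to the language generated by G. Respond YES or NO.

CNF form of G:
  S -> S S | T0 T0 | T1 A | T1 C
  A -> T0 T0 | a
  B -> T0 T0
  C -> S C | b
  T0 -> a
  T1 -> b

Fill CYK table bottom-up:
  [0..0]={C,T1}  "b"  orig:{C}
  [1..1]={C,T1}  "b"  orig:{C}
  [2..2]={A,T0}  "a"  orig:{A}
  [3..3]={C,T1}  "b"  orig:{C}
  [0..1]={S}  "bb"
  [1..2]={S}  "ba"
  [2..3]=∅  "ab"
  [0..2]=∅  "bba"
  [1..3]={C}  "bab"
  [0..3]={S}  "bbab"

S ∈ T[0,3] ⇒ YES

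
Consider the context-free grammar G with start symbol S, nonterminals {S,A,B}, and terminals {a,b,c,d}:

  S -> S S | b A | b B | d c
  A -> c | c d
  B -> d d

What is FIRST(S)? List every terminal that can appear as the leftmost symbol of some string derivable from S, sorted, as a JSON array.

Compute FIRST by fixpoint:
pass 1:
  A via A→c: +{c}
  B via B→d d: +{d}
  S via S→b A: +{b}
  S via S→d c: +{d}
  FIRST(S)={b,d}  FIRST(A)={c}  FIRST(B)={d}
pass 2: — fixpoint
  FIRST(S)={b,d}  FIRST(A)={c}  FIRST(B)={d}

FIRST(S) = ["b", "d"]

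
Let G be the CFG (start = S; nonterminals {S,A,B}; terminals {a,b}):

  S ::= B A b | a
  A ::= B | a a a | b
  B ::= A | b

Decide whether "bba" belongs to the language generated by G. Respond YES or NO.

Convert to CNF:
  S -> B X4 | a
  A -> T0 X2 | b
  B -> T0 X3 | b
  T0 -> a
  T1 -> b
  X2 -> T0 T0
  X3 -> T0 T0
  X4 -> A T1

CYK table (by increasing span):
  T[0,0] 'b' = {A,B,T1}  orig:{A,B}
  T[1,1] 'b' = {A,B,T1}  orig:{A,B}
  T[2,2] 'a' = {S,T0}  orig:{S}
  T[0,1] 'bb' = {X4}  orig:{}
  T[1,2] 'ba' = ∅
  T[0,2] 'bba' = ∅

S ∉ T[0,2] ⇒ NO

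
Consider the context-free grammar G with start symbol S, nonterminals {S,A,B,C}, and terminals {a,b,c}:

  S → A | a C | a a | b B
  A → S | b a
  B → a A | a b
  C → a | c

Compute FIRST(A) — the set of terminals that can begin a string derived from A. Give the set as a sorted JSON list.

FIRST sets, iterate to fixpoint:
[1]
  A via A→b a: +{b}
  B via B→a A: +{a}
  C via C→a: +{a}
  C via C→c: +{c}
  S via S→A: +{b}
  S via S→a C: +{a}
  FIRST[S]={a,b}  FIRST[A]={b}  FIRST[B]={a}  FIRST[C]={a,c}
[2]
  A via A→S: +{a}
  FIRST[S]={a,b}  FIRST[A]={a,b}  FIRST[B]={a}  FIRST[C]={a,c}
[3] (no change)
  FIRST[S]={a,b}  FIRST[A]={a,b}  FIRST[B]={a}  FIRST[C]={a,c}

FIRST(A) = ["a", "b"]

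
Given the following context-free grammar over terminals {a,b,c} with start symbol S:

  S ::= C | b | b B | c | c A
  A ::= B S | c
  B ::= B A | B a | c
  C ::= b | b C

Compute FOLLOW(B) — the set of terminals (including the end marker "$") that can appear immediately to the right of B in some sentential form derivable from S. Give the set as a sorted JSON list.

FIRST sets, iterate to fixpoint:
pass 1:
  A via A→c: +{c}
  B via B→c: +{c}
  C via C→b: +{b}
  S via S→C: +{b}
  S via S→c: +{c}
  S: {b,c}  A: {c}  B: {c}  C: {b}
pass 2: done
  S: {b,c}  A: {c}  B: {c}  C: {b}

FOLLOW iteration:
initialize: $ ∈ FOLLOW(S)
pass 1:
  A→B S: FOLLOW(B) ⊇ FIRST(S) = {b,c}; new: +{b,c}
  B→B A: FOLLOW(A) ⊇ FOLLOW(B) ⊇ {b,c}; new: +{b,c}
  B→B a: FOLLOW(B) ⊇ FIRST(a) = {a}; new: +{a}
  S→C: FOLLOW(C) ⊇ FOLLOW(S) ⊇ {$}; new: +{$}
  S→b B: FOLLOW(B) ⊇ FOLLOW(S) ⊇ {$}; new: +{$}
  S→c A: FOLLOW(A) ⊇ FOLLOW(S) ⊇ {$}; new: +{$}
  FOLLOW[S]={$}  FOLLOW[A]={$,b,c}  FOLLOW[B]={$,a,b,c}  FOLLOW[C]={$}
pass 2:
  A→B S: FOLLOW(S) ⊇ FOLLOW(A) ⊇ {$,b,c}; new: +{b,c}
  B→B A: FOLLOW(A) ⊇ FOLLOW(B) ⊇ {$,a,b,c}; new: +{a}
  S→C: FOLLOW(C) ⊇ FOLLOW(S) ⊇ {$,b,c}; new: +{b,c}
  FOLLOW[S]={$,b,c}  FOLLOW[A]={$,a,b,c}  FOLLOW[B]={$,a,b,c}  FOLLOW[C]={$,b,c}
pass 3:
  A→B S: FOLLOW(S) ⊇ FOLLOW(A) ⊇ {$,a,b,c}; new: +{a}
  S→C: FOLLOW(C) ⊇ FOLLOW(S) ⊇ {$,a,b,c}; new: +{a}
  FOLLOW[S]={$,a,b,c}  FOLLOW[A]={$,a,b,c}  FOLLOW[B]={$,a,b,c}  FOLLOW[C]={$,a,b,c}
pass 4: done
  FOLLOW[S]={$,a,b,c}  FOLLOW[A]={$,a,b,c}  FOLLOW[B]={$,a,b,c}  FOLLOW[C]={$,a,b,c}

FOLLOW(B) = ["$", "a", "b", "c"]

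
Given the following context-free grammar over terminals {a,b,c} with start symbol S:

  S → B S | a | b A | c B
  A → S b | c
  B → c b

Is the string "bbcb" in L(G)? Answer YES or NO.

Convert to CNF:
  S -> B S | T0 A | T1 B | a
  A -> S T0 | c
  B -> T1 T0
  T0 -> b
  T1 -> c

CYK fill:
  cell(0,0) b: {T0}  orig:{}
  cell(1,1) b: {T0}  orig:{}
  cell(2,2) c: {A,T1}  orig:{A}
  cell(3,3) b: {T0}  orig:{}
  cell(0,1) bb: ∅
  cell(1,2) bc: {S}
  cell(2,3) cb: {B}
  cell(0,2) bbc: ∅
  cell(1,3) bcb: {A}
  cell(0,3) bbcb: {S}

S ∈ T[0,3] ⇒ YES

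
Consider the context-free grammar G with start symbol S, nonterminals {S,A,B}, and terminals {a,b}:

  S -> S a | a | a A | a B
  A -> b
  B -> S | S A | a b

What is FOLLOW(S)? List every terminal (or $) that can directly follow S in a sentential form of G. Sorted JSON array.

FIRST sets, iterate to fixpoint:
[1]
  A via A→b: +{b}
  B via B→a b: +{a}
  S via S→a: +{a}
  FIRST(S)={a}  FIRST(A)={b}  FIRST(B)={a}
[2] done
  FIRST(S)={a}  FIRST(A)={b}  FIRST(B)={a}

FOLLOW sets:
initialize: $ ∈ FOLLOW(S)
round 1:
  B→S A: FOLLOW(S) ⊇ FIRST(A) = {b}; new: +{b}
  S→S a: FOLLOW(S) ⊇ FIRST(a) = {a}; new: +{a}
  S→a A: FOLLOW(A) ⊇ FOLLOW(S) ⊇ {$,a,b}; new: +{$,a,b}
  S→a B: FOLLOW(B) ⊇ FOLLOW(S) ⊇ {$,a,b}; new: +{$,a,b}
  FOLLOW(S)={$,a,b}  FOLLOW(A)={$,a,b}  FOLLOW(B)={$,a,b}
round 2: (stable)
  FOLLOW(S)={$,a,b}  FOLLOW(A)={$,a,b}  FOLLOW(B)={$,a,b}

FOLLOW(S) = ["$", "a", "b"]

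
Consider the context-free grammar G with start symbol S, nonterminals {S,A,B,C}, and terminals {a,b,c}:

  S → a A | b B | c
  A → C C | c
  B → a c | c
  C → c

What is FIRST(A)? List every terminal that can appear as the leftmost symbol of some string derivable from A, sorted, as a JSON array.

Compute FIRST by fixpoint:
pass 1:
  A via A→c: +{c}
  B via B→a c: +{a}
  B via B→c: +{c}
  C via C→c: +{c}
  S via S→a A: +{a}
  S via S→b B: +{b}
  S via S→c: +{c}
  FIRST(S)={a,b,c}  FIRST(A)={c}  FIRST(B)={a,c}  FIRST(C)={c}
pass 2: — fixpoint
  FIRST(S)={a,b,c}  FIRST(A)={c}  FIRST(B)={a,c}  FIRST(C)={c}

FIRST(A) = ["c"]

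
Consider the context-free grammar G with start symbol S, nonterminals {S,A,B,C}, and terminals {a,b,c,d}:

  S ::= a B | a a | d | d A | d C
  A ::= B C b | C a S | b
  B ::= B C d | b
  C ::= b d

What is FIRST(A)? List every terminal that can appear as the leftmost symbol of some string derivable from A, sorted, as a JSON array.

FIRST sets, iterate to fixpoint:
[1]
  A via A→b: +{b}
  B via B→b: +{b}
  C via C→b d: +{b}
  S via S→a B: +{a}
  S via S→d: +{d}
  FIRST(S)={a,d}  FIRST(A)={b}  FIRST(B)={b}  FIRST(C)={b}
[2] — fixpoint
  FIRST(S)={a,d}  FIRST(A)={b}  FIRST(B)={b}  FIRST(C)={b}

FIRST(A) = ["b"]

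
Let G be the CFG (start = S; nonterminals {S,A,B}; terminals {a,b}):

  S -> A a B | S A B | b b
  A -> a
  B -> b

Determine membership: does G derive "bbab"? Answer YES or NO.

CNF form of G:
  S -> A X2 | S X3 | T1 T1
  A -> a
  B -> b
  T0 -> a
  T1 -> b
  X2 -> T0 B
  X3 -> A B

CYK table (by increasing span):
  T[0,0] 'b' = {B,T1}  orig:{B}
  T[1,1] 'b' = {B,T1}  orig:{B}
  T[2,2] 'a' = {A,T0}  orig:{A}
  T[3,3] 'b' = {B,T1}  orig:{B}
  T[0,1] 'bb' = {S}
  T[1,2] 'ba' = ∅
  T[2,3] 'ab' = {X2,X3}  orig:{}
  T[0,2] 'bba' = ∅
  T[1,3] 'bab' = ∅
  T[0,3] 'bbab' = {S}

S ∈ T[0,3] ⇒ YES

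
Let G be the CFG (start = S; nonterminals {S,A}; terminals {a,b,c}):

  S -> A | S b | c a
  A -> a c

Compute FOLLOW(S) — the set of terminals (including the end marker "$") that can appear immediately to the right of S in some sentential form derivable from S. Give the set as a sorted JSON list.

FIRST iteration:
round 1:
  A via A→a c: +{a}
  S via S→A: +{a}
  S via S→c a: +{c}
  FIRST(S)={a,c}  FIRST(A)={a}
round 2: — fixpoint
  FIRST(S)={a,c}  FIRST(A)={a}

FOLLOW sets:
seed FOLLOW(S) with $
pass 1:
  S→A: FOLLOW(A) ⊇ FOLLOW(S) ⊇ {$}; new: +{$}
  S→S b: FOLLOW(S) ⊇ FIRST(b) = {b}; new: +{b}
  FOLLOW[S]={$,b}  FOLLOW[A]={$}
pass 2:
  S→A: FOLLOW(A) ⊇ FOLLOW(S) ⊇ {$,b}; new: +{b}
  FOLLOW[S]={$,b}  FOLLOW[A]={$,b}
pass 3: (stable)
  FOLLOW[S]={$,b}  FOLLOW[A]={$,b}

FOLLOW(S) = ["$", "b"]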